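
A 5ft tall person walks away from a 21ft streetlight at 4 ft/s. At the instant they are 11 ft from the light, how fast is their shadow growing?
5/4 ft/s

By similar triangles: 21/(x+s) = 5/s
Solving: s = 5x/16
ds/dt = 5/16 · dx/dt = 5/16 · 4 = 5/4 ft/s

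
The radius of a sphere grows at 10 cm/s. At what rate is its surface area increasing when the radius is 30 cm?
2400π cm²/s

S = 4πr²
dS/dt = dS/dr · dr/dt = 8πr · 10
At r = 30: dS/dt = 2400π cm²/s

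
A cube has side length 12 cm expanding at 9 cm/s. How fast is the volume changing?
3888 cm³/s

V = s³
dV/dt = 3s² · ds/dt = 3·12²·9 = 3888 cm³/s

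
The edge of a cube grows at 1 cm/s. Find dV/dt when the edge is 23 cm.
1587 cm³/s

V = s³
dV/dt = 3s² · ds/dt = 3·23²·1 = 1587 cm³/s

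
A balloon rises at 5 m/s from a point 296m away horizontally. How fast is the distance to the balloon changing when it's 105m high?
525√98641/98641 ≈ 1.672 m/s

z² = 296² + y²
z = √(296² + 105²) = √98641
dz/dt = y/z · dy/dt = 105/√98641 · 5 = 525√98641/98641 ≈ 1.672 m/s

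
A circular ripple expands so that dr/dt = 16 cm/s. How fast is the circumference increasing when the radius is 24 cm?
32π cm/s

C = 2πr
dC/dt = 2π · dr/dt = 2π · 16 = 32π cm/s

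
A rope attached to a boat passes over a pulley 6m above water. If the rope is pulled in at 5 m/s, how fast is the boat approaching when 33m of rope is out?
55√13/39 ≈ 5.085 m/s

rope² = x² + 6²
x = √(33² - 6²) = 9√13
dx/dt = (rope/x) · d(rope)/dt = (33/(9√13)) · (-5) = -55√13/39 m/s
The boat approaches at 55√13/39 ≈ 5.085 m/s.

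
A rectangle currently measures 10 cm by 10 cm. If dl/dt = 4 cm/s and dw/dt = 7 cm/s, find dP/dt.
22 cm/s

P = 2(l + w)
dP/dt = 2(dl/dt + dw/dt) = 2(4 + 7) = 22 cm/s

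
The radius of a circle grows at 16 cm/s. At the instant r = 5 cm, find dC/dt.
32π cm/s

C = 2πr
dC/dt = 2π · dr/dt = 2π · 16 = 32π cm/s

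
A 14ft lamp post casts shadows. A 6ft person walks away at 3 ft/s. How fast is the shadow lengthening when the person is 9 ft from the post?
9/4 ft/s

By similar triangles: 14/(x+s) = 6/s
Solving: s = 6x/8
ds/dt = 6/8 · dx/dt = 3/4 · 3 = 9/4 ft/s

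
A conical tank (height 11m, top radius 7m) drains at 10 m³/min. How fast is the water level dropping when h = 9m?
1210/(3969π) ≈ 0.09704 m/min

r/h = 7/11, so r = (7/11)h
V = (1/3)πr²h = (1/3)π((7/11)h)²h = (49/363)πh³
dV/dh = (49/121)πh²
dh/dt = (dV/dt)/(dV/dh) = -10/((49/121)π·9²) = -1210/(3969π) m/min
The level is dropping at 1210/(3969π) ≈ 0.09704 m/min.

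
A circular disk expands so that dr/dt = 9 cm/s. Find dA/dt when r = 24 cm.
432π cm²/s

A = πr²
dA/dt = 2πr · dr/dt = 2π(24)(9) = 432π cm²/s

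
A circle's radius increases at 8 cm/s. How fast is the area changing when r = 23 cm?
368π cm²/s

A = πr²
dA/dt = 2πr · dr/dt = 2π(23)(8) = 368π cm²/s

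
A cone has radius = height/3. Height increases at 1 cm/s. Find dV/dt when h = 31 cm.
961π/9 cm³/s

V = (1/3)π(h/3)²h = πh³/27
dV/dt = πh²/9 · 1
At h = 31: dV/dt = 961π/9 cm³/s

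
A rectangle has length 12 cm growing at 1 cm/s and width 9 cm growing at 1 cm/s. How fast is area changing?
21 cm²/s

A = lw
dA/dt = w·dl/dt + l·dw/dt = 9·1 + 12·1 = 21 cm²/s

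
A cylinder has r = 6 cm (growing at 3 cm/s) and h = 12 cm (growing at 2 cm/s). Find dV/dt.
504π cm³/s

V = πr²h
dV/dt = 2πrh·dr/dt + πr²·dh/dt
= 2π(6)(12)(3) + π(6)²(2)
= 504π cm³/s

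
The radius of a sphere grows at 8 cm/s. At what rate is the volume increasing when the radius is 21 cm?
14112π cm³/s

V = (4/3)πr³
dV/dt = dV/dr · dr/dt = 4πr² · 8
At r = 21: dV/dt = 14112π cm³/s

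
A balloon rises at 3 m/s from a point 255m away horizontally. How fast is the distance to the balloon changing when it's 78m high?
78√7901/7901 ≈ 0.8775 m/s

z² = 255² + y²
z = √(255² + 78²) = 3√7901
dz/dt = y/z · dy/dt = 78/(3√7901) · 3 = 78√7901/7901 ≈ 0.8775 m/s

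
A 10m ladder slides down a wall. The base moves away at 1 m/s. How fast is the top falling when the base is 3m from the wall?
3√91/91 ≈ 0.3145 m/s

x² + y² = 10²
2x·dx/dt + 2y·dy/dt = 0
dy/dt = -x/y · dx/dt = -3/√91 · 1 = -3√91/91 m/s
The top is descending at 3√91/91 ≈ 0.3145 m/s.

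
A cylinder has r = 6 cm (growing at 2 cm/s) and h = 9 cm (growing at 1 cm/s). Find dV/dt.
252π cm³/s

V = πr²h
dV/dt = 2πrh·dr/dt + πr²·dh/dt
= 2π(6)(9)(2) + π(6)²(1)
= 252π cm³/s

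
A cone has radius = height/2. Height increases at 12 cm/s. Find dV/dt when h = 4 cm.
48π cm³/s

V = (1/3)π(h/2)²h = πh³/12
dV/dt = πh²/4 · 12
At h = 4: dV/dt = 48π cm³/s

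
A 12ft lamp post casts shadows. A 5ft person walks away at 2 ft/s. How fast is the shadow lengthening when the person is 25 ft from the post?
10/7 ft/s

By similar triangles: 12/(x+s) = 5/s
Solving: s = 5x/7
ds/dt = 5/7 · dx/dt = 5/7 · 2 = 10/7 ft/s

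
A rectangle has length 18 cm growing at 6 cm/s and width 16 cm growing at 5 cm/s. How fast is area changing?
186 cm²/s

A = lw
dA/dt = w·dl/dt + l·dw/dt = 16·6 + 18·5 = 186 cm²/s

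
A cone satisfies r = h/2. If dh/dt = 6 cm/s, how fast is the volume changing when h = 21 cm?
1323π/2 cm³/s

V = (1/3)π(h/2)²h = πh³/12
dV/dt = πh²/4 · 6
At h = 21: dV/dt = 1323π/2 cm³/s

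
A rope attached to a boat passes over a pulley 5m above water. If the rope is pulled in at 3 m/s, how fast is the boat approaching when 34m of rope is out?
34√1131/377 ≈ 3.033 m/s

rope² = x² + 5²
x = √(34² - 5²) = √1131
dx/dt = (rope/x) · d(rope)/dt = (34/√1131) · (-3) = -34√1131/377 m/s
The boat approaches at 34√1131/377 ≈ 3.033 m/s.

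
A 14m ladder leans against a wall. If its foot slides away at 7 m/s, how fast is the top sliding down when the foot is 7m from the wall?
7√3/3 ≈ 4.041 m/s

x² + y² = 14²
2x·dx/dt + 2y·dy/dt = 0
dy/dt = -x/y · dx/dt = -7/(7√3) · 7 = -7√3/3 m/s
The top is descending at 7√3/3 ≈ 4.041 m/s.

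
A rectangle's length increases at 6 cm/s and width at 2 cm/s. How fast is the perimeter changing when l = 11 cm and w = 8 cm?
16 cm/s

P = 2(l + w)
dP/dt = 2(dl/dt + dw/dt) = 2(6 + 2) = 16 cm/s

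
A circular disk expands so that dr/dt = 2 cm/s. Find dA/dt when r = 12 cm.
48π cm²/s

A = πr²
dA/dt = 2πr · dr/dt = 2π(12)(2) = 48π cm²/s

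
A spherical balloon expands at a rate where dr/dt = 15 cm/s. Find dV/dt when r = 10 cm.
6000π cm³/s

V = (4/3)πr³
dV/dt = dV/dr · dr/dt = 4πr² · 15
At r = 10: dV/dt = 6000π cm³/s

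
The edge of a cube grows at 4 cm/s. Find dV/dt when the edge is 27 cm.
8748 cm³/s

V = s³
dV/dt = 3s² · ds/dt = 3·27²·4 = 8748 cm³/s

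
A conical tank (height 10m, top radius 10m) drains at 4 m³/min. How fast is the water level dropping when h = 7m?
4/(49π) ≈ 0.02598 m/min

r/h = 10/10, so r = h
V = (1/3)πr²h = (1/3)π(h)²h = (1/3)πh³
dV/dh = πh²
dh/dt = (dV/dt)/(dV/dh) = -4/(π·7²) = -4/(49π) m/min
The level is dropping at 4/(49π) ≈ 0.02598 m/min.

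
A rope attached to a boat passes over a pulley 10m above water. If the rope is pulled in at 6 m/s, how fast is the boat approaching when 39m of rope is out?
234√29/203 ≈ 6.208 m/s

rope² = x² + 10²
x = √(39² - 10²) = 7√29
dx/dt = (rope/x) · d(rope)/dt = (39/(7√29)) · (-6) = -234√29/203 m/s
The boat approaches at 234√29/203 ≈ 6.208 m/s.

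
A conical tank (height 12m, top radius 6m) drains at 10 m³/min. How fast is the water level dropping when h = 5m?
8/(5π) ≈ 0.5093 m/min

r/h = 6/12, so r = (1/2)h
V = (1/3)πr²h = (1/3)π((1/2)h)²h = (1/12)πh³
dV/dh = (1/4)πh²
dh/dt = (dV/dt)/(dV/dh) = -10/((1/4)π·5²) = -8/(5π) m/min
The level is dropping at 8/(5π) ≈ 0.5093 m/min.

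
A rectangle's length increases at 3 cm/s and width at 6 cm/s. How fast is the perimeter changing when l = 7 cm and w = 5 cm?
18 cm/s

P = 2(l + w)
dP/dt = 2(dl/dt + dw/dt) = 2(3 + 6) = 18 cm/s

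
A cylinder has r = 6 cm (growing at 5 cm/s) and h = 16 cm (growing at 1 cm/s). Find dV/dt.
996π cm³/s

V = πr²h
dV/dt = 2πrh·dr/dt + πr²·dh/dt
= 2π(6)(16)(5) + π(6)²(1)
= 996π cm³/s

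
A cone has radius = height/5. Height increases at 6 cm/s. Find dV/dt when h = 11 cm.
726π/25 cm³/s

V = (1/3)π(h/5)²h = πh³/75
dV/dt = πh²/25 · 6
At h = 11: dV/dt = 726π/25 cm³/s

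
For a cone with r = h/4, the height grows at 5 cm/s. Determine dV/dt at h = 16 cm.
80π cm³/s

V = (1/3)π(h/4)²h = πh³/48
dV/dt = πh²/16 · 5
At h = 16: dV/dt = 80π cm³/s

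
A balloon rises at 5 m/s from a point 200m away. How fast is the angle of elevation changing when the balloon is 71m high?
0.022202 rad/s

tan(θ) = y/200
sec²(θ) · dθ/dt = (1/200) · dy/dt
dθ/dt = cos²(θ)/200 · 5 = 200/(200² + 71²) · 5
dθ/dt = 0.022202 rad/s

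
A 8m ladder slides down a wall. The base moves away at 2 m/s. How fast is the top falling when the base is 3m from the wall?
6√55/55 ≈ 0.809 m/s

x² + y² = 8²
2x·dx/dt + 2y·dy/dt = 0
dy/dt = -x/y · dx/dt = -3/√55 · 2 = -6√55/55 m/s
The top is descending at 6√55/55 ≈ 0.809 m/s.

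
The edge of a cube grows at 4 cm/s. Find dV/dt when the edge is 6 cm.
432 cm³/s

V = s³
dV/dt = 3s² · ds/dt = 3·6²·4 = 432 cm³/s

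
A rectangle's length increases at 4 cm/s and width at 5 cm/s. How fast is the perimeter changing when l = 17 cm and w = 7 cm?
18 cm/s

P = 2(l + w)
dP/dt = 2(dl/dt + dw/dt) = 2(4 + 5) = 18 cm/s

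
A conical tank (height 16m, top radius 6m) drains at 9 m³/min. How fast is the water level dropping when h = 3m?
64/(9π) ≈ 2.264 m/min

r/h = 6/16, so r = (3/8)h
V = (1/3)πr²h = (1/3)π((3/8)h)²h = (3/64)πh³
dV/dh = (9/64)πh²
dh/dt = (dV/dt)/(dV/dh) = -9/((9/64)π·3²) = -64/(9π) m/min
The level is dropping at 64/(9π) ≈ 2.264 m/min.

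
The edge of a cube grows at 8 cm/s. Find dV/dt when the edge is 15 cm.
5400 cm³/s

V = s³
dV/dt = 3s² · ds/dt = 3·15²·8 = 5400 cm³/s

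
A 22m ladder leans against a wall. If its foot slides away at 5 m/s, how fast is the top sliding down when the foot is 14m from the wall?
35√2/12 ≈ 4.125 m/s

x² + y² = 22²
2x·dx/dt + 2y·dy/dt = 0
dy/dt = -x/y · dx/dt = -14/(12√2) · 5 = -35√2/12 m/s
The top is descending at 35√2/12 ≈ 4.125 m/s.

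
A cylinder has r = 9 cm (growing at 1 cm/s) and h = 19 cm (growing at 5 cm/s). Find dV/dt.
747π cm³/s

V = πr²h
dV/dt = 2πrh·dr/dt + πr²·dh/dt
= 2π(9)(19)(1) + π(9)²(5)
= 747π cm³/s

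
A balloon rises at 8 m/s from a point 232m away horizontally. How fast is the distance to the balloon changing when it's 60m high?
120√3589/3589 ≈ 2.003 m/s

z² = 232² + y²
z = √(232² + 60²) = 4√3589
dz/dt = y/z · dy/dt = 60/(4√3589) · 8 = 120√3589/3589 ≈ 2.003 m/s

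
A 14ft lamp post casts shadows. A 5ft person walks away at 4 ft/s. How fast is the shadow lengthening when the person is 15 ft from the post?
20/9 ft/s

By similar triangles: 14/(x+s) = 5/s
Solving: s = 5x/9
ds/dt = 5/9 · dx/dt = 5/9 · 4 = 20/9 ft/s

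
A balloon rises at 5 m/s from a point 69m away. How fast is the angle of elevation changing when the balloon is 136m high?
0.014834 rad/s

tan(θ) = y/69
sec²(θ) · dθ/dt = (1/69) · dy/dt
dθ/dt = cos²(θ)/69 · 5 = 69/(69² + 136²) · 5
dθ/dt = 0.014834 rad/s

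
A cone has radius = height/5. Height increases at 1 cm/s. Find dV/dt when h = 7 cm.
49π/25 cm³/s

V = (1/3)π(h/5)²h = πh³/75
dV/dt = πh²/25 · 1
At h = 7: dV/dt = 49π/25 cm³/s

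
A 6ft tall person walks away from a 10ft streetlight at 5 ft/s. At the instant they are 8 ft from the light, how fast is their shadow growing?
15/2 ft/s

By similar triangles: 10/(x+s) = 6/s
Solving: s = 6x/4
ds/dt = 6/4 · dx/dt = 3/2 · 5 = 15/2 ft/s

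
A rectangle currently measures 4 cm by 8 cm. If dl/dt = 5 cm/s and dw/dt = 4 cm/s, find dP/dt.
18 cm/s

P = 2(l + w)
dP/dt = 2(dl/dt + dw/dt) = 2(5 + 4) = 18 cm/s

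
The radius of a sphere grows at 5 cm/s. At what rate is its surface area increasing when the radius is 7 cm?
280π cm²/s

S = 4πr²
dS/dt = dS/dr · dr/dt = 8πr · 5
At r = 7: dS/dt = 280π cm²/s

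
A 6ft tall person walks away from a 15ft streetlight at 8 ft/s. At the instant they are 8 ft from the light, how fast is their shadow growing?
16/3 ft/s

By similar triangles: 15/(x+s) = 6/s
Solving: s = 6x/9
ds/dt = 6/9 · dx/dt = 2/3 · 8 = 16/3 ft/s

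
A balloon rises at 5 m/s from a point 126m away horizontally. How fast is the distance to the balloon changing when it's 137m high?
137√205/533 ≈ 3.68 m/s

z² = 126² + y²
z = √(126² + 137²) = 13√205
dz/dt = y/z · dy/dt = 137/(13√205) · 5 = 137√205/533 ≈ 3.68 m/s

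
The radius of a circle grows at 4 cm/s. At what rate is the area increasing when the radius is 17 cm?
136π cm²/s

A = πr²
dA/dt = 2πr · dr/dt = 2π(17)(4) = 136π cm²/s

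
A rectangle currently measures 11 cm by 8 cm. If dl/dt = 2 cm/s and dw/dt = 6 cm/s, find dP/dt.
16 cm/s

P = 2(l + w)
dP/dt = 2(dl/dt + dw/dt) = 2(2 + 6) = 16 cm/s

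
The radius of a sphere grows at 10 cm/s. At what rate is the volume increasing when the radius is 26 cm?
27040π cm³/s

V = (4/3)πr³
dV/dt = dV/dr · dr/dt = 4πr² · 10
At r = 26: dV/dt = 27040π cm³/s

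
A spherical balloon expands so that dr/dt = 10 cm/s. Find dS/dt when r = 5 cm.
400π cm²/s

S = 4πr²
dS/dt = dS/dr · dr/dt = 8πr · 10
At r = 5: dS/dt = 400π cm²/s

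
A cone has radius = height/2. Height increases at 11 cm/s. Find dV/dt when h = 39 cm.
16731π/4 cm³/s

V = (1/3)π(h/2)²h = πh³/12
dV/dt = πh²/4 · 11
At h = 39: dV/dt = 16731π/4 cm³/s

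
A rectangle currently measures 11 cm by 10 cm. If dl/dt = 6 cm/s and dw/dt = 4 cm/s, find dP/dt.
20 cm/s

P = 2(l + w)
dP/dt = 2(dl/dt + dw/dt) = 2(6 + 4) = 20 cm/s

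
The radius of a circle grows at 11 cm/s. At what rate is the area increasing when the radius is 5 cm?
110π cm²/s

A = πr²
dA/dt = 2πr · dr/dt = 2π(5)(11) = 110π cm²/s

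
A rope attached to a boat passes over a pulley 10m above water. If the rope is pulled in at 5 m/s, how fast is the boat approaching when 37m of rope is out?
185√141/423 ≈ 5.193 m/s

rope² = x² + 10²
x = √(37² - 10²) = 3√141
dx/dt = (rope/x) · d(rope)/dt = (37/(3√141)) · (-5) = -185√141/423 m/s
The boat approaches at 185√141/423 ≈ 5.193 m/s.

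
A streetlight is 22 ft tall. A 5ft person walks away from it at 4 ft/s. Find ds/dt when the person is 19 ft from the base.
20/17 ft/s

By similar triangles: 22/(x+s) = 5/s
Solving: s = 5x/17
ds/dt = 5/17 · dx/dt = 5/17 · 4 = 20/17 ft/s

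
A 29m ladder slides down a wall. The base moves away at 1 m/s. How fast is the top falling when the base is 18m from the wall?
18√517/517 ≈ 0.7916 m/s

x² + y² = 29²
2x·dx/dt + 2y·dy/dt = 0
dy/dt = -x/y · dx/dt = -18/√517 · 1 = -18√517/517 m/s
The top is descending at 18√517/517 ≈ 0.7916 m/s.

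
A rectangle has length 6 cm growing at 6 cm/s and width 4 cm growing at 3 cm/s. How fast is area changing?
42 cm²/s

A = lw
dA/dt = w·dl/dt + l·dw/dt = 4·6 + 6·3 = 42 cm²/s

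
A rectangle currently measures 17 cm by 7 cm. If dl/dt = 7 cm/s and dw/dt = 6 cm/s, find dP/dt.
26 cm/s

P = 2(l + w)
dP/dt = 2(dl/dt + dw/dt) = 2(7 + 6) = 26 cm/s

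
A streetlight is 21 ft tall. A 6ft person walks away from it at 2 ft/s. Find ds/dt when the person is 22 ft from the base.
4/5 ft/s

By similar triangles: 21/(x+s) = 6/s
Solving: s = 6x/15
ds/dt = 6/15 · dx/dt = 2/5 · 2 = 4/5 ft/s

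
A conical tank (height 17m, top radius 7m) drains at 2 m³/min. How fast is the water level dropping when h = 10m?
289/(2450π) ≈ 0.03755 m/min

r/h = 7/17, so r = (7/17)h
V = (1/3)πr²h = (1/3)π((7/17)h)²h = (49/867)πh³
dV/dh = (49/289)πh²
dh/dt = (dV/dt)/(dV/dh) = -2/((49/289)π·10²) = -289/(2450π) m/min
The level is dropping at 289/(2450π) ≈ 0.03755 m/min.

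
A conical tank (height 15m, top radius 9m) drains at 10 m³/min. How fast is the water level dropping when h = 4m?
125/(72π) ≈ 0.5526 m/min

r/h = 9/15, so r = (3/5)h
V = (1/3)πr²h = (1/3)π((3/5)h)²h = (3/25)πh³
dV/dh = (9/25)πh²
dh/dt = (dV/dt)/(dV/dh) = -10/((9/25)π·4²) = -125/(72π) m/min
The level is dropping at 125/(72π) ≈ 0.5526 m/min.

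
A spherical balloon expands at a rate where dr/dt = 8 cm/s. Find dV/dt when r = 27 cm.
23328π cm³/s

V = (4/3)πr³
dV/dt = dV/dr · dr/dt = 4πr² · 8
At r = 27: dV/dt = 23328π cm³/s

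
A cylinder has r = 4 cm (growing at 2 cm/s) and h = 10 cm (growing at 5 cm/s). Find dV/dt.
240π cm³/s

V = πr²h
dV/dt = 2πrh·dr/dt + πr²·dh/dt
= 2π(4)(10)(2) + π(4)²(5)
= 240π cm³/s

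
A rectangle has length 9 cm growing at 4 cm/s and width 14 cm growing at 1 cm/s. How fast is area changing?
65 cm²/s

A = lw
dA/dt = w·dl/dt + l·dw/dt = 14·4 + 9·1 = 65 cm²/s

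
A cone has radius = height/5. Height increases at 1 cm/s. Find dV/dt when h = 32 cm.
1024π/25 cm³/s

V = (1/3)π(h/5)²h = πh³/75
dV/dt = πh²/25 · 1
At h = 32: dV/dt = 1024π/25 cm³/s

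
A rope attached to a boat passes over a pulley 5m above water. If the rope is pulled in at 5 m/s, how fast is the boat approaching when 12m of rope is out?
60√119/119 ≈ 5.5 m/s

rope² = x² + 5²
x = √(12² - 5²) = √119
dx/dt = (rope/x) · d(rope)/dt = (12/√119) · (-5) = -60√119/119 m/s
The boat approaches at 60√119/119 ≈ 5.5 m/s.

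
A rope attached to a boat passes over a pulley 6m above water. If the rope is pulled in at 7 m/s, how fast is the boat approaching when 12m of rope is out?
14√3/3 ≈ 8.083 m/s

rope² = x² + 6²
x = √(12² - 6²) = 6√3
dx/dt = (rope/x) · d(rope)/dt = (12/(6√3)) · (-7) = -14√3/3 m/s
The boat approaches at 14√3/3 ≈ 8.083 m/s.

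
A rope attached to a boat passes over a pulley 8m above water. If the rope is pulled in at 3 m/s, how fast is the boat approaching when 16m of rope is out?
2√3 ≈ 3.464 m/s

rope² = x² + 8²
x = √(16² - 8²) = 8√3
dx/dt = (rope/x) · d(rope)/dt = (16/(8√3)) · (-3) = -2√3 m/s
The boat approaches at 2√3 ≈ 3.464 m/s.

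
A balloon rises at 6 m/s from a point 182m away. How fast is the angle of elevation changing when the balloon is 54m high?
0.0303 rad/s

tan(θ) = y/182
sec²(θ) · dθ/dt = (1/182) · dy/dt
dθ/dt = cos²(θ)/182 · 6 = 182/(182² + 54²) · 6
dθ/dt = 0.0303 rad/s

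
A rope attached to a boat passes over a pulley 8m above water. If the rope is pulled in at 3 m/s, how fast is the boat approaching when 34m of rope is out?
17√273/91 ≈ 3.087 m/s

rope² = x² + 8²
x = √(34² - 8²) = 2√273
dx/dt = (rope/x) · d(rope)/dt = (34/(2√273)) · (-3) = -17√273/91 m/s
The boat approaches at 17√273/91 ≈ 3.087 m/s.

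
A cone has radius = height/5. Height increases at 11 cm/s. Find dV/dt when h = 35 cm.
539π cm³/s

V = (1/3)π(h/5)²h = πh³/75
dV/dt = πh²/25 · 11
At h = 35: dV/dt = 539π cm³/s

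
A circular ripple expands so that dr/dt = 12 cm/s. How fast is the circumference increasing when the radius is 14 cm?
24π cm/s

C = 2πr
dC/dt = 2π · dr/dt = 2π · 12 = 24π cm/s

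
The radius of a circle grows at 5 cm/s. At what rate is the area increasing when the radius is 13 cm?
130π cm²/s

A = πr²
dA/dt = 2πr · dr/dt = 2π(13)(5) = 130π cm²/s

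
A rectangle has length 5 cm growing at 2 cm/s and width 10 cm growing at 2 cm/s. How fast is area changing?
30 cm²/s

A = lw
dA/dt = w·dl/dt + l·dw/dt = 10·2 + 5·2 = 30 cm²/s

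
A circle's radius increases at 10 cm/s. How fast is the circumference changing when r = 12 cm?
20π cm/s

C = 2πr
dC/dt = 2π · dr/dt = 2π · 10 = 20π cm/s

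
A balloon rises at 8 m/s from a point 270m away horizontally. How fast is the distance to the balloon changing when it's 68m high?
272√19381/19381 ≈ 1.954 m/s

z² = 270² + y²
z = √(270² + 68²) = 2√19381
dz/dt = y/z · dy/dt = 68/(2√19381) · 8 = 272√19381/19381 ≈ 1.954 m/s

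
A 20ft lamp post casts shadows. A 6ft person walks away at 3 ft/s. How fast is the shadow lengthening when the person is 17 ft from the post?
9/7 ft/s

By similar triangles: 20/(x+s) = 6/s
Solving: s = 6x/14
ds/dt = 6/14 · dx/dt = 3/7 · 3 = 9/7 ft/s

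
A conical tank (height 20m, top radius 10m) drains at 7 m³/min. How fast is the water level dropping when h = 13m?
28/(169π) ≈ 0.05274 m/min

r/h = 10/20, so r = (1/2)h
V = (1/3)πr²h = (1/3)π((1/2)h)²h = (1/12)πh³
dV/dh = (1/4)πh²
dh/dt = (dV/dt)/(dV/dh) = -7/((1/4)π·13²) = -28/(169π) m/min
The level is dropping at 28/(169π) ≈ 0.05274 m/min.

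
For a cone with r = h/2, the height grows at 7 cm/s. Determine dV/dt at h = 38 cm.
2527π cm³/s

V = (1/3)π(h/2)²h = πh³/12
dV/dt = πh²/4 · 7
At h = 38: dV/dt = 2527π cm³/s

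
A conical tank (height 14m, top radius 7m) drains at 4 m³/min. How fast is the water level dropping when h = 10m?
4/(25π) ≈ 0.05093 m/min

r/h = 7/14, so r = (1/2)h
V = (1/3)πr²h = (1/3)π((1/2)h)²h = (1/12)πh³
dV/dh = (1/4)πh²
dh/dt = (dV/dt)/(dV/dh) = -4/((1/4)π·10²) = -4/(25π) m/min
The level is dropping at 4/(25π) ≈ 0.05093 m/min.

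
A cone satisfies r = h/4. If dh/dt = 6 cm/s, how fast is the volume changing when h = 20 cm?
150π cm³/s

V = (1/3)π(h/4)²h = πh³/48
dV/dt = πh²/16 · 6
At h = 20: dV/dt = 150π cm³/s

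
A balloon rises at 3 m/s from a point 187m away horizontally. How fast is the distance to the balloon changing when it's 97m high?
291√44378/44378 ≈ 1.381 m/s

z² = 187² + y²
z = √(187² + 97²) = √44378
dz/dt = y/z · dy/dt = 97/√44378 · 3 = 291√44378/44378 ≈ 1.381 m/s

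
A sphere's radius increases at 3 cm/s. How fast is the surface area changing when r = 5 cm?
120π cm²/s

S = 4πr²
dS/dt = dS/dr · dr/dt = 8πr · 3
At r = 5: dS/dt = 120π cm²/s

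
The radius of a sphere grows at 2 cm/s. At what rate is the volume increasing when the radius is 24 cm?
4608π cm³/s

V = (4/3)πr³
dV/dt = dV/dr · dr/dt = 4πr² · 2
At r = 24: dV/dt = 4608π cm³/s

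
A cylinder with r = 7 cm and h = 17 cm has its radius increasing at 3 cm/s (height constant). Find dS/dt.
186π cm²/s

S = 2πrh + 2πr² (lateral + bases)
dS/dt = (2πh + 4πr)·dr/dt = (2π·17 + 4π·7)·3
= 186π cm²/s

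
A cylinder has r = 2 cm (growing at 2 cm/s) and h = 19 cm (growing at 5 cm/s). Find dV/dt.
172π cm³/s

V = πr²h
dV/dt = 2πrh·dr/dt + πr²·dh/dt
= 2π(2)(19)(2) + π(2)²(5)
= 172π cm³/s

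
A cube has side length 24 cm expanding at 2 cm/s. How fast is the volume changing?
3456 cm³/s

V = s³
dV/dt = 3s² · ds/dt = 3·24²·2 = 3456 cm³/s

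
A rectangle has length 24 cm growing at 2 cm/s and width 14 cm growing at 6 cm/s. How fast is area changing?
172 cm²/s

A = lw
dA/dt = w·dl/dt + l·dw/dt = 14·2 + 24·6 = 172 cm²/s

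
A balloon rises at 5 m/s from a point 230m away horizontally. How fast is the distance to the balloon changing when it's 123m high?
615√68029/68029 ≈ 2.358 m/s

z² = 230² + y²
z = √(230² + 123²) = √68029
dz/dt = y/z · dy/dt = 123/√68029 · 5 = 615√68029/68029 ≈ 2.358 m/s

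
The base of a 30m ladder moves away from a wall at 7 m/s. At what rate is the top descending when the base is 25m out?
35√11/11 ≈ 10.55 m/s

x² + y² = 30²
2x·dx/dt + 2y·dy/dt = 0
dy/dt = -x/y · dx/dt = -25/(5√11) · 7 = -35√11/11 m/s
The top is descending at 35√11/11 ≈ 10.55 m/s.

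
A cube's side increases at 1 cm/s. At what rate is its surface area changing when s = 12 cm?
144 cm²/s

A = 6s²
dA/dt = 12s · ds/dt = 12·12·1 = 144 cm²/s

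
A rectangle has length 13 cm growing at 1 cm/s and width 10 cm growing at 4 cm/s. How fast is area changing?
62 cm²/s

A = lw
dA/dt = w·dl/dt + l·dw/dt = 10·1 + 13·4 = 62 cm²/s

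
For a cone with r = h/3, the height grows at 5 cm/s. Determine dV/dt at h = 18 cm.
180π cm³/s

V = (1/3)π(h/3)²h = πh³/27
dV/dt = πh²/9 · 5
At h = 18: dV/dt = 180π cm³/s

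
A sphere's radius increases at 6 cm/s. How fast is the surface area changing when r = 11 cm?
528π cm²/s

S = 4πr²
dS/dt = dS/dr · dr/dt = 8πr · 6
At r = 11: dS/dt = 528π cm²/s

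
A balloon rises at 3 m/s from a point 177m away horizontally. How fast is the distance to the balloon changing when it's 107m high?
321√42778/42778 ≈ 1.552 m/s

z² = 177² + y²
z = √(177² + 107²) = √42778
dz/dt = y/z · dy/dt = 107/√42778 · 3 = 321√42778/42778 ≈ 1.552 m/s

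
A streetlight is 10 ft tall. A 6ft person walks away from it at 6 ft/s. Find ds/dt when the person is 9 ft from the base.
9 ft/s

By similar triangles: 10/(x+s) = 6/s
Solving: s = 6x/4
ds/dt = 6/4 · dx/dt = 3/2 · 6 = 9 ft/s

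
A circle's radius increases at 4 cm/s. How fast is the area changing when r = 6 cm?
48π cm²/s

A = πr²
dA/dt = 2πr · dr/dt = 2π(6)(4) = 48π cm²/s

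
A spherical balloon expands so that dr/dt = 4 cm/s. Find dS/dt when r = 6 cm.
192π cm²/s

S = 4πr²
dS/dt = dS/dr · dr/dt = 8πr · 4
At r = 6: dS/dt = 192π cm²/s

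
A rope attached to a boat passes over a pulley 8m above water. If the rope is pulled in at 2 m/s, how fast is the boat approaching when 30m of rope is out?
30√209/209 ≈ 2.075 m/s

rope² = x² + 8²
x = √(30² - 8²) = 2√209
dx/dt = (rope/x) · d(rope)/dt = (30/(2√209)) · (-2) = -30√209/209 m/s
The boat approaches at 30√209/209 ≈ 2.075 m/s.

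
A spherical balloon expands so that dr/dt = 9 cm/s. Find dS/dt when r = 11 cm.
792π cm²/s

S = 4πr²
dS/dt = dS/dr · dr/dt = 8πr · 9
At r = 11: dS/dt = 792π cm²/s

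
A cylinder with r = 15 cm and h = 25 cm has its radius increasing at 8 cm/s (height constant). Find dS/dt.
880π cm²/s

S = 2πrh + 2πr² (lateral + bases)
dS/dt = (2πh + 4πr)·dr/dt = (2π·25 + 4π·15)·8
= 880π cm²/s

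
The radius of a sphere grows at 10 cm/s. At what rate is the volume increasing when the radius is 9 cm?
3240π cm³/s

V = (4/3)πr³
dV/dt = dV/dr · dr/dt = 4πr² · 10
At r = 9: dV/dt = 3240π cm³/s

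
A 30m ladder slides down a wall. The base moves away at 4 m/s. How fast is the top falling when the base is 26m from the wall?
13√14/7 ≈ 6.949 m/s

x² + y² = 30²
2x·dx/dt + 2y·dy/dt = 0
dy/dt = -x/y · dx/dt = -26/(4√14) · 4 = -13√14/7 m/s
The top is descending at 13√14/7 ≈ 6.949 m/s.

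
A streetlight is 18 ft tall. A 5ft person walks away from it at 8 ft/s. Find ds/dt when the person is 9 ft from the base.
40/13 ft/s

By similar triangles: 18/(x+s) = 5/s
Solving: s = 5x/13
ds/dt = 5/13 · dx/dt = 5/13 · 8 = 40/13 ft/s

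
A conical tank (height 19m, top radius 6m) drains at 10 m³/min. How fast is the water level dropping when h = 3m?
1805/(162π) ≈ 3.547 m/min

r/h = 6/19, so r = (6/19)h
V = (1/3)πr²h = (1/3)π((6/19)h)²h = (12/361)πh³
dV/dh = (36/361)πh²
dh/dt = (dV/dt)/(dV/dh) = -10/((36/361)π·3²) = -1805/(162π) m/min
The level is dropping at 1805/(162π) ≈ 3.547 m/min.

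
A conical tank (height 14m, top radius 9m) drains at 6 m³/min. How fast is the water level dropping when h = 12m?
49/(486π) ≈ 0.03209 m/min

r/h = 9/14, so r = (9/14)h
V = (1/3)πr²h = (1/3)π((9/14)h)²h = (27/196)πh³
dV/dh = (81/196)πh²
dh/dt = (dV/dt)/(dV/dh) = -6/((81/196)π·12²) = -49/(486π) m/min
The level is dropping at 49/(486π) ≈ 0.03209 m/min.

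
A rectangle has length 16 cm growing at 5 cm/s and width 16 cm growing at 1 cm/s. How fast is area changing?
96 cm²/s

A = lw
dA/dt = w·dl/dt + l·dw/dt = 16·5 + 16·1 = 96 cm²/s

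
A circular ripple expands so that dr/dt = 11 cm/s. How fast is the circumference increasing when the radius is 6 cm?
22π cm/s

C = 2πr
dC/dt = 2π · dr/dt = 2π · 11 = 22π cm/s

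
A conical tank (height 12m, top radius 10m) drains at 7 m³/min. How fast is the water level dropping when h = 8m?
63/(400π) ≈ 0.05013 m/min

r/h = 10/12, so r = (5/6)h
V = (1/3)πr²h = (1/3)π((5/6)h)²h = (25/108)πh³
dV/dh = (25/36)πh²
dh/dt = (dV/dt)/(dV/dh) = -7/((25/36)π·8²) = -63/(400π) m/min
The level is dropping at 63/(400π) ≈ 0.05013 m/min.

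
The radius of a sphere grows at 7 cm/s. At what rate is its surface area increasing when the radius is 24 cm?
1344π cm²/s

S = 4πr²
dS/dt = dS/dr · dr/dt = 8πr · 7
At r = 24: dS/dt = 1344π cm²/s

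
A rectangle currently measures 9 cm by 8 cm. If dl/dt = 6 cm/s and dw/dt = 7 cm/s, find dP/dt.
26 cm/s

P = 2(l + w)
dP/dt = 2(dl/dt + dw/dt) = 2(6 + 7) = 26 cm/s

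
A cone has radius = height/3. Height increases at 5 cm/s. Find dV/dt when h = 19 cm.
1805π/9 cm³/s

V = (1/3)π(h/3)²h = πh³/27
dV/dt = πh²/9 · 5
At h = 19: dV/dt = 1805π/9 cm³/s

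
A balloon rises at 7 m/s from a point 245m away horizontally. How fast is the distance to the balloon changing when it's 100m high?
140√2801/2801 ≈ 2.645 m/s

z² = 245² + y²
z = √(245² + 100²) = 5√2801
dz/dt = y/z · dy/dt = 100/(5√2801) · 7 = 140√2801/2801 ≈ 2.645 m/s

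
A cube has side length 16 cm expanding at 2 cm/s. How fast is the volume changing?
1536 cm³/s

V = s³
dV/dt = 3s² · ds/dt = 3·16²·2 = 1536 cm³/s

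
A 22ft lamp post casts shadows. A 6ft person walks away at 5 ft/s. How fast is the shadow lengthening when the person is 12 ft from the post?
15/8 ft/s

By similar triangles: 22/(x+s) = 6/s
Solving: s = 6x/16
ds/dt = 6/16 · dx/dt = 3/8 · 5 = 15/8 ft/s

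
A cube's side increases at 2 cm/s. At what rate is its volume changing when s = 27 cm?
4374 cm³/s

V = s³
dV/dt = 3s² · ds/dt = 3·27²·2 = 4374 cm³/s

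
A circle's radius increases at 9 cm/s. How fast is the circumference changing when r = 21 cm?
18π cm/s

C = 2πr
dC/dt = 2π · dr/dt = 2π · 9 = 18π cm/s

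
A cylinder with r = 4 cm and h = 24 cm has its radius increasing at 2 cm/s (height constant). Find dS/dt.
128π cm²/s

S = 2πrh + 2πr² (lateral + bases)
dS/dt = (2πh + 4πr)·dr/dt = (2π·24 + 4π·4)·2
= 128π cm²/s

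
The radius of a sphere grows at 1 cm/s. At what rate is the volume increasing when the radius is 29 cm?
3364π cm³/s

V = (4/3)πr³
dV/dt = dV/dr · dr/dt = 4πr² · 1
At r = 29: dV/dt = 3364π cm³/s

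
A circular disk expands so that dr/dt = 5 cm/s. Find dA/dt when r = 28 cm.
280π cm²/s

A = πr²
dA/dt = 2πr · dr/dt = 2π(28)(5) = 280π cm²/s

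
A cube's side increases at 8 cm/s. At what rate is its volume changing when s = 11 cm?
2904 cm³/s

V = s³
dV/dt = 3s² · ds/dt = 3·11²·8 = 2904 cm³/s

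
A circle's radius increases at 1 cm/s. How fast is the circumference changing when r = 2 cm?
2π cm/s

C = 2πr
dC/dt = 2π · dr/dt = 2π · 1 = 2π cm/s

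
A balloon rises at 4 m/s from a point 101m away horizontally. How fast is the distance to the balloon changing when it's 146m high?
584√31517/31517 ≈ 3.29 m/s

z² = 101² + y²
z = √(101² + 146²) = √31517
dz/dt = y/z · dy/dt = 146/√31517 · 4 = 584√31517/31517 ≈ 3.29 m/s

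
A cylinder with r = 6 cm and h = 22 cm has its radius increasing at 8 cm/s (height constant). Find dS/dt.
544π cm²/s

S = 2πrh + 2πr² (lateral + bases)
dS/dt = (2πh + 4πr)·dr/dt = (2π·22 + 4π·6)·8
= 544π cm²/s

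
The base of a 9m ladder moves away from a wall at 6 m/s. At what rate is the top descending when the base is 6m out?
12√5/5 ≈ 5.367 m/s

x² + y² = 9²
2x·dx/dt + 2y·dy/dt = 0
dy/dt = -x/y · dx/dt = -6/(3√5) · 6 = -12√5/5 m/s
The top is descending at 12√5/5 ≈ 5.367 m/s.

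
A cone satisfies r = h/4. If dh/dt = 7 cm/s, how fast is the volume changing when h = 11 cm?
847π/16 cm³/s

V = (1/3)π(h/4)²h = πh³/48
dV/dt = πh²/16 · 7
At h = 11: dV/dt = 847π/16 cm³/s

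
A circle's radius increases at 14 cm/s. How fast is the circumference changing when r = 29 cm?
28π cm/s

C = 2πr
dC/dt = 2π · dr/dt = 2π · 14 = 28π cm/s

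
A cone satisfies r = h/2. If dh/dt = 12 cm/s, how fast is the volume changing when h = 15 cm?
675π cm³/s

V = (1/3)π(h/2)²h = πh³/12
dV/dt = πh²/4 · 12
At h = 15: dV/dt = 675π cm³/s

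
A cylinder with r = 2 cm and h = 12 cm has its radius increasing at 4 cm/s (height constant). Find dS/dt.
128π cm²/s

S = 2πrh + 2πr² (lateral + bases)
dS/dt = (2πh + 4πr)·dr/dt = (2π·12 + 4π·2)·4
= 128π cm²/s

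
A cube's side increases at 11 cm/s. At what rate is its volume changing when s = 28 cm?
25872 cm³/s

V = s³
dV/dt = 3s² · ds/dt = 3·28²·11 = 25872 cm³/s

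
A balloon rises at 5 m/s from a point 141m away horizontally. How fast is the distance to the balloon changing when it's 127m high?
127√36010/7202 ≈ 3.346 m/s

z² = 141² + y²
z = √(141² + 127²) = √36010
dz/dt = y/z · dy/dt = 127/√36010 · 5 = 127√36010/7202 ≈ 3.346 m/s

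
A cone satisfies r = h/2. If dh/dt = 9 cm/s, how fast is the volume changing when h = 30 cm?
2025π cm³/s

V = (1/3)π(h/2)²h = πh³/12
dV/dt = πh²/4 · 9
At h = 30: dV/dt = 2025π cm³/s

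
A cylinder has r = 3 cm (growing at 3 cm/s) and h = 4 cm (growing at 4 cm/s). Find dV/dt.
108π cm³/s

V = πr²h
dV/dt = 2πrh·dr/dt + πr²·dh/dt
= 2π(3)(4)(3) + π(3)²(4)
= 108π cm³/s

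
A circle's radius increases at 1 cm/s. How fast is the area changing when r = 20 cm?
40π cm²/s

A = πr²
dA/dt = 2πr · dr/dt = 2π(20)(1) = 40π cm²/s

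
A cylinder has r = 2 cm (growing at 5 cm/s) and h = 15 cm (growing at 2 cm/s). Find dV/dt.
308π cm³/s

V = πr²h
dV/dt = 2πrh·dr/dt + πr²·dh/dt
= 2π(2)(15)(5) + π(2)²(2)
= 308π cm³/s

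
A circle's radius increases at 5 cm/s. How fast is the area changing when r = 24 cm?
240π cm²/s

A = πr²
dA/dt = 2πr · dr/dt = 2π(24)(5) = 240π cm²/s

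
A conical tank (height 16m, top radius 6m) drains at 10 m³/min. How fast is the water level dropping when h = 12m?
40/(81π) ≈ 0.1572 m/min

r/h = 6/16, so r = (3/8)h
V = (1/3)πr²h = (1/3)π((3/8)h)²h = (3/64)πh³
dV/dh = (9/64)πh²
dh/dt = (dV/dt)/(dV/dh) = -10/((9/64)π·12²) = -40/(81π) m/min
The level is dropping at 40/(81π) ≈ 0.1572 m/min.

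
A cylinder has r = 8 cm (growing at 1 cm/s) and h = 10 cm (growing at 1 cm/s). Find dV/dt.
224π cm³/s

V = πr²h
dV/dt = 2πrh·dr/dt + πr²·dh/dt
= 2π(8)(10)(1) + π(8)²(1)
= 224π cm³/s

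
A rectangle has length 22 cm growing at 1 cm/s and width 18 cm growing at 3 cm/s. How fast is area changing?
84 cm²/s

A = lw
dA/dt = w·dl/dt + l·dw/dt = 18·1 + 22·3 = 84 cm²/s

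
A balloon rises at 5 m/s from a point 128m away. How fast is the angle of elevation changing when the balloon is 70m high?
0.03007 rad/s

tan(θ) = y/128
sec²(θ) · dθ/dt = (1/128) · dy/dt
dθ/dt = cos²(θ)/128 · 5 = 128/(128² + 70²) · 5
dθ/dt = 0.03007 rad/s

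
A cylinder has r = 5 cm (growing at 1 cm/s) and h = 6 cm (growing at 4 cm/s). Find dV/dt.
160π cm³/s

V = πr²h
dV/dt = 2πrh·dr/dt + πr²·dh/dt
= 2π(5)(6)(1) + π(5)²(4)
= 160π cm³/s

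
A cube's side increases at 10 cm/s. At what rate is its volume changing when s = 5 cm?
750 cm³/s

V = s³
dV/dt = 3s² · ds/dt = 3·5²·10 = 750 cm³/s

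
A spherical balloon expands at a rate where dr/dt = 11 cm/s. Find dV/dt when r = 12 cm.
6336π cm³/s

V = (4/3)πr³
dV/dt = dV/dr · dr/dt = 4πr² · 11
At r = 12: dV/dt = 6336π cm³/s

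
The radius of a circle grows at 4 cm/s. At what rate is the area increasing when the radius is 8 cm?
64π cm²/s

A = πr²
dA/dt = 2πr · dr/dt = 2π(8)(4) = 64π cm²/s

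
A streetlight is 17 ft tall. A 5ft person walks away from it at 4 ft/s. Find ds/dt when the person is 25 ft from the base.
5/3 ft/s

By similar triangles: 17/(x+s) = 5/s
Solving: s = 5x/12
ds/dt = 5/12 · dx/dt = 5/12 · 4 = 5/3 ft/s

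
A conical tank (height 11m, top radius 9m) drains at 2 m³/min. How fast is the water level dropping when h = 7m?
242/(3969π) ≈ 0.01941 m/min

r/h = 9/11, so r = (9/11)h
V = (1/3)πr²h = (1/3)π((9/11)h)²h = (27/121)πh³
dV/dh = (81/121)πh²
dh/dt = (dV/dt)/(dV/dh) = -2/((81/121)π·7²) = -242/(3969π) m/min
The level is dropping at 242/(3969π) ≈ 0.01941 m/min.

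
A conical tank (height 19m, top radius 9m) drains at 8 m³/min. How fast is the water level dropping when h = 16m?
361/(2592π) ≈ 0.04433 m/min

r/h = 9/19, so r = (9/19)h
V = (1/3)πr²h = (1/3)π((9/19)h)²h = (27/361)πh³
dV/dh = (81/361)πh²
dh/dt = (dV/dt)/(dV/dh) = -8/((81/361)π·16²) = -361/(2592π) m/min
The level is dropping at 361/(2592π) ≈ 0.04433 m/min.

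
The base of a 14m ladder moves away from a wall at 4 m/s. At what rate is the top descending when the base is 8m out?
16√33/33 ≈ 2.785 m/s

x² + y² = 14²
2x·dx/dt + 2y·dy/dt = 0
dy/dt = -x/y · dx/dt = -8/(2√33) · 4 = -16√33/33 m/s
The top is descending at 16√33/33 ≈ 2.785 m/s.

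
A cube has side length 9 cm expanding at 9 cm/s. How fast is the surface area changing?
972 cm²/s

A = 6s²
dA/dt = 12s · ds/dt = 12·9·9 = 972 cm²/s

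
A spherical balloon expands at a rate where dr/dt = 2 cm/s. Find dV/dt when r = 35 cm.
9800π cm³/s

V = (4/3)πr³
dV/dt = dV/dr · dr/dt = 4πr² · 2
At r = 35: dV/dt = 9800π cm³/s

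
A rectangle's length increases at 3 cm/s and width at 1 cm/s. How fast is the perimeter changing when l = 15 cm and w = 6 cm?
8 cm/s

P = 2(l + w)
dP/dt = 2(dl/dt + dw/dt) = 2(3 + 1) = 8 cm/s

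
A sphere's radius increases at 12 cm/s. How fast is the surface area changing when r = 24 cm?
2304π cm²/s

S = 4πr²
dS/dt = dS/dr · dr/dt = 8πr · 12
At r = 24: dS/dt = 2304π cm²/s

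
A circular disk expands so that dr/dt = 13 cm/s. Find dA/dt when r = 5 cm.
130π cm²/s

A = πr²
dA/dt = 2πr · dr/dt = 2π(5)(13) = 130π cm²/s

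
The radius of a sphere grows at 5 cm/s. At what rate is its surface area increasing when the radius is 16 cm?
640π cm²/s

S = 4πr²
dS/dt = dS/dr · dr/dt = 8πr · 5
At r = 16: dS/dt = 640π cm²/s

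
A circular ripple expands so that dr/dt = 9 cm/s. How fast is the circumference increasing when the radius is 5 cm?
18π cm/s

C = 2πr
dC/dt = 2π · dr/dt = 2π · 9 = 18π cm/s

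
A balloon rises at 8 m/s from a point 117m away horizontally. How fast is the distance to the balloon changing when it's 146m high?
1168√35005/35005 ≈ 6.243 m/s

z² = 117² + y²
z = √(117² + 146²) = √35005
dz/dt = y/z · dy/dt = 146/√35005 · 8 = 1168√35005/35005 ≈ 6.243 m/s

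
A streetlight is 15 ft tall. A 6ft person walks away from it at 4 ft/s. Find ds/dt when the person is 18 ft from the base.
8/3 ft/s

By similar triangles: 15/(x+s) = 6/s
Solving: s = 6x/9
ds/dt = 6/9 · dx/dt = 2/3 · 4 = 8/3 ft/s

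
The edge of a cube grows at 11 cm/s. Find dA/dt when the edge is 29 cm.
3828 cm²/s

A = 6s²
dA/dt = 12s · ds/dt = 12·29·11 = 3828 cm²/s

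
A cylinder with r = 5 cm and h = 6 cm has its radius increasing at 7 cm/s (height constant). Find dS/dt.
224π cm²/s

S = 2πrh + 2πr² (lateral + bases)
dS/dt = (2πh + 4πr)·dr/dt = (2π·6 + 4π·5)·7
= 224π cm²/s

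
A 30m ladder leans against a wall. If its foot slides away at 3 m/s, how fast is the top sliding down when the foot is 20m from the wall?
6√5/5 ≈ 2.683 m/s

x² + y² = 30²
2x·dx/dt + 2y·dy/dt = 0
dy/dt = -x/y · dx/dt = -20/(10√5) · 3 = -6√5/5 m/s
The top is descending at 6√5/5 ≈ 2.683 m/s.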